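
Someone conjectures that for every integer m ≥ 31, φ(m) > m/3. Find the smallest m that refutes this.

For m = 31, 32, 33, 34, 35 the conclusion holds.
m = 36: φ(36) = 12 and 36/3 = 12, so φ(36) ≤ 36/3.
So m = 36 is the smallest counterexample.

m = 36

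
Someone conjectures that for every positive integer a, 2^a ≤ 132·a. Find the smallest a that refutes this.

We need the least positive integer a for which 2^a > 132·a.
The first 10 eligible values, up to a = 10, all satisfy the conclusion.
a = 11: 2^a = 2048 and 132·a = 1452, so 2048 > 1452.
So a = 11 is the smallest counterexample.

a = 11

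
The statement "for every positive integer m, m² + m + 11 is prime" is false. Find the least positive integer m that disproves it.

m = 10

Check each positive integer m in order until m² + m + 11 is not prime.
The first 9 eligible values, up to m = 9, all satisfy the conclusion.
m = 10: m² + m + 11 = 121 = 11 × 11, composite.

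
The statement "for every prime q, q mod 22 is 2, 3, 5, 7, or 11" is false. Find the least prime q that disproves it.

q = 13

Check each prime q in order until the claim fails.
For q = 2, 3, 5, 7, 11 the conclusion holds.
q = 13: 13 mod 22 = 13 — not in {2, 3, 5, 7, 11}.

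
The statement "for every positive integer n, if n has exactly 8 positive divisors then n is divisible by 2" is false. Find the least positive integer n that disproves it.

n = 105

For n = 24, 30, 40, 42, …, 88, 102, 104 the conclusion holds.
n = 105: τ(105) = 8; 105 mod 2 = 1.
So n = 105 is the smallest counterexample.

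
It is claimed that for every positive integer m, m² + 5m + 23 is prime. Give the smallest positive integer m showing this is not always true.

We need the least positive integer m for which m² + 5m + 23 is not prime.
For m = 1, 2, 3, 4, …, 11, 12, 13 the conclusion holds.
m = 14: m² + 5m + 23 = 289 = 17 × 17, composite.

m = 14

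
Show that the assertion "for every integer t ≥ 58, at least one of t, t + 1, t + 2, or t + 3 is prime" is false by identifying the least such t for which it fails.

t = 62

A counterexample is any integer t ≥ 58 such that t, t + 1, t + 2, t + 3 are all composite; we check each in order.
t = 58: 59 is prime.
t = 59: 59 is prime.
t = 60: 61 is prime.
t = 61: 61 is prime.
t = 62: 62 = 2 × 31; 63 = 3 × 21; 64 = 2 × 32; 65 = 5 × 13 — all composite.
So t = 62 is the smallest counterexample.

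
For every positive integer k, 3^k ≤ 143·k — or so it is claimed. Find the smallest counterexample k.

k = 7

We need the least positive integer k for which 3^k > 143·k.
For k = 1, 2, 3, 4, 5, 6 the conclusion holds.
k = 7: 3^k = 2187 and 143·k = 1001, so 2187 > 1001.
So k = 7 is the smallest counterexample.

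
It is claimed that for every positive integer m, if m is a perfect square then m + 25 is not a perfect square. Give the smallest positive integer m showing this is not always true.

For m = 1, 4, 9, 16, …, 81, 100, 121 the conclusion holds.
m = 144: 144 = 12² and 144 + 25 = 169 = 13².

m = 144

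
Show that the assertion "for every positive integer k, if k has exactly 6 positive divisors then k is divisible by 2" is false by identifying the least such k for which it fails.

k = 45

A counterexample is any positive integer k such that k has exactly 6 positive divisors but k is not divisible by 2; we check each in order.
The first 6 eligible values, up to k = 44, all satisfy the conclusion.
k = 45: τ(45) = 6; 45 mod 2 = 1.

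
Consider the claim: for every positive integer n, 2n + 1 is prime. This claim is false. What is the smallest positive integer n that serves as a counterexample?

n = 4

We need the least positive integer n for which 2n + 1 is not prime.
n = 1: 2n + 1 = 3, prime.
n = 2: 2n + 1 = 5, prime.
n = 3: 2n + 1 = 7, prime.
n = 4: 2n + 1 = 9 = 3 × 3, composite.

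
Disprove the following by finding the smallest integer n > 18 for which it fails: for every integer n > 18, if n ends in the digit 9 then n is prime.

n = 39

Check each integer n > 18 in order until n ends in the digit 9 but n is not prime.
For n = 19, 29 the conclusion holds.
n = 39: 39 ends in 9; 39 = 3 × 13, composite.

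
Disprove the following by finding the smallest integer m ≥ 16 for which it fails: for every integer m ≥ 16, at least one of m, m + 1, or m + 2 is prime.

A counterexample is any integer m ≥ 16 such that m, m + 1, m + 2 are all composite; we check each in order.
The first 4 eligible values, up to m = 19, all satisfy the conclusion.
m = 20: 20 = 2 × 10; 21 = 3 × 7; 22 = 2 × 11 — all composite.
Hence m = 20 is a counterexample.

m = 20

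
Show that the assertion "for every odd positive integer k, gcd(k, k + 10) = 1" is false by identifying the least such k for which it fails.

k = 5

For k = 1, 3 the conclusion holds.
k = 5: gcd(5, 15) = 5.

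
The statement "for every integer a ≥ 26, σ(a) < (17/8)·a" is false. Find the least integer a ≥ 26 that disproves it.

a = 30

The first 4 eligible values, up to a = 29, all satisfy the conclusion.
a = 30: σ(30) = 72; 72 ≥ 255/4.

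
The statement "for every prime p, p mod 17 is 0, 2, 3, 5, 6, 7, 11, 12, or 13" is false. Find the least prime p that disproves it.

p = 31

The first 10 eligible values, up to p = 29, all satisfy the conclusion.
p = 31: 31 mod 17 = 14 — not in {0, 2, 3, 5, 6, 7, 11, 12, 13}.
Thus p = 31 disproves the claim, and no smaller p works.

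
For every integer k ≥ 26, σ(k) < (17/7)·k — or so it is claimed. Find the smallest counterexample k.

k = 36

The first 10 eligible values, up to k = 35, all satisfy the conclusion.
k = 36: σ(36) = 91; 91 ≥ 612/7.
So k = 36 is the smallest counterexample.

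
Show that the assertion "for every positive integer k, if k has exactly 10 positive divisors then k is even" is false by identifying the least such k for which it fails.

k = 405

We need the least positive integer k for which k has exactly 10 positive divisors but k is odd.
The first 9 eligible values, up to k = 368, all satisfy the conclusion.
k = 405: divisors of 405: 10 divisors; 405 is odd.
Thus k = 405 disproves the claim, and no smaller k works.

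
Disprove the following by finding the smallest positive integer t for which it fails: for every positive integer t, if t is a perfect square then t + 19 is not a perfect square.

t = 81

We need the least positive integer t for which t is a perfect square but t + 19 is a perfect square.
t = 1: 1 + 19 = 20, not a perfect square.
t = 4: 4 + 19 = 23, not a perfect square.
t = 9: 9 + 19 = 28, not a perfect square.
t = 16: 16 + 19 = 35, not a perfect square.
t = 25: 25 + 19 = 44, not a perfect square.
t = 36: 36 + 19 = 55, not a perfect square.
t = 49: 49 + 19 = 68, not a perfect square.
t = 64: 64 + 19 = 83, not a perfect square.
t = 81: 81 = 9² and 81 + 19 = 100 = 10².
So t = 81 is the smallest counterexample.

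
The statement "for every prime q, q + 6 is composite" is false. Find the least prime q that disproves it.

q = 5

A counterexample is any prime q such that q + 6 is prime; we check each in order.
For q = 2, 3 the conclusion holds.
q = 5: q + 6 = 11, prime — not composite.
Thus q = 5 disproves the claim, and no smaller q works.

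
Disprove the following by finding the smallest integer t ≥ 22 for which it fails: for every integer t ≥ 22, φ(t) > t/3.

Check each integer t ≥ 22 in order until the claim fails.
For t = 22, 23 the conclusion holds.
t = 24: φ(24) = 8 and 24/3 = 8, so φ(24) ≤ 24/3.
Hence t = 24 is a counterexample.

t = 24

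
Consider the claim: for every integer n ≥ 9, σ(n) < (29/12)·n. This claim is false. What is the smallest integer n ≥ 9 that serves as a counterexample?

We need the least integer n ≥ 9 for which the claim fails.
For n = 9, 10, 11, 12, …, 21, 22, 23 the conclusion holds.
n = 24: σ(24) = 60; 60 ≥ 58.
So n = 24 is the smallest counterexample.

n = 24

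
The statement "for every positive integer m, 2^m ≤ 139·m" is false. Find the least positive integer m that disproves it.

Check each positive integer m in order until 2^m > 139·m.
The first 10 eligible values, up to m = 10, all satisfy the conclusion.
m = 11: 2^m = 2048 and 139·m = 1529, so 2048 > 1529.

m = 11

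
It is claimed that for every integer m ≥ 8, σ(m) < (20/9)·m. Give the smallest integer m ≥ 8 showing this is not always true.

We need the least integer m ≥ 8 for which the claim fails.
The first 4 eligible values, up to m = 11, all satisfy the conclusion.
m = 12: σ(12) = 28; 28 ≥ 80/3.
So m = 12 is the smallest counterexample.

m = 12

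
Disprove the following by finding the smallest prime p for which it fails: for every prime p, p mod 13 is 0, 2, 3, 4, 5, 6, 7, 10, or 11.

For p = 2, 3, 5, 7, …, 37, 41, 43 the conclusion holds.
p = 47: 47 mod 13 = 8 — not in {0, 2, 3, 4, 5, 6, 7, 10, 11}.
So p = 47 is the smallest counterexample.

p = 47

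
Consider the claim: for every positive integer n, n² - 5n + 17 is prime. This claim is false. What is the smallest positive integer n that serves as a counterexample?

n = 13

We need the least positive integer n for which n² - 5n + 17 is not prime.
The first 12 eligible values, up to n = 12, all satisfy the conclusion.
n = 13: n² - 5n + 17 = 121 = 11 × 11, composite.
Thus n = 13 disproves the claim, and no smaller n works.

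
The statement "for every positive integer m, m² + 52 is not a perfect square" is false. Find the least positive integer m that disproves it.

The first 11 eligible values, up to m = 11, all satisfy the conclusion.
m = 12: 12² + 52 = 196 = 14², a perfect square.
Thus m = 12 disproves the claim, and no smaller m works.

m = 12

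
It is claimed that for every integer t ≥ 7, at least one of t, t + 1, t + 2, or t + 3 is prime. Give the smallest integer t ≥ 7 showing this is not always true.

For t = 7, 8, 9, 10, …, 21, 22, 23 the conclusion holds.
t = 24: 24 = 2 × 12; 25 = 5 × 5; 26 = 2 × 13; 27 = 3 × 9 — all composite.

t = 24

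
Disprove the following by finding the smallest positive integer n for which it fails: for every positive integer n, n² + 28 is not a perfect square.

n = 6

n = 1: 1² + 28 = 29, not a perfect square.
n = 2: 2² + 28 = 32, not a perfect square.
n = 3: 3² + 28 = 37, not a perfect square.
n = 4: 4² + 28 = 44, not a perfect square.
n = 5: 5² + 28 = 53, not a perfect square.
n = 6: 6² + 28 = 64 = 8², a perfect square.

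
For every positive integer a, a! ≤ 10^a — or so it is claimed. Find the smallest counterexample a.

a = 25

The first 24 eligible values, up to a = 24, all satisfy the conclusion.
a = 25: a! = 15511210043330985984000000 and 10^a = 10000000000000000000000000, so 15511210043330985984000000 > 10000000000000000000000000.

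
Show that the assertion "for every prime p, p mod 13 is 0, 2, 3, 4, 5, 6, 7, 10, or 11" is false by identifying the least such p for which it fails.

Check each prime p in order until the claim fails.
For p = 2, 3, 5, 7, …, 37, 41, 43 the conclusion holds.
p = 47: 47 mod 13 = 8 — not in {0, 2, 3, 4, 5, 6, 7, 10, 11}.

p = 47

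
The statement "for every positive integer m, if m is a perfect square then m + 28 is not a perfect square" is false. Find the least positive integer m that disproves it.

For m = 1, 4, 9, 16, 25 the conclusion holds.
m = 36: 36 = 6² and 36 + 28 = 64 = 8².
So m = 36 is the smallest counterexample.

m = 36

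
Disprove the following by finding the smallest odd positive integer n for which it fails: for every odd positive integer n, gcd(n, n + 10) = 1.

n = 5

A counterexample is any odd positive integer n such that gcd(n, n + 10) > 1; we check each in order.
n = 1: gcd(1, 11) = 1.
n = 3: gcd(3, 13) = 1.
n = 5: gcd(5, 15) = 5.
Hence n = 5 is a counterexample.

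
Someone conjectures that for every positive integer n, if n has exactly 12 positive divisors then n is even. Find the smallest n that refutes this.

For n = 60, 72, 84, 90, …, 294, 306, 308 the conclusion holds.
n = 315: divisors of 315: 12 divisors; 315 is odd.
So n = 315 is the smallest counterexample.

n = 315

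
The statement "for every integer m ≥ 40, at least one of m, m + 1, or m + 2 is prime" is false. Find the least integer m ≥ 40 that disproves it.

m = 44

We need the least integer m ≥ 40 for which m, m + 1, m + 2 are all composite.
For m = 40, 41, 42, 43 the conclusion holds.
m = 44: 44 = 2 × 22; 45 = 3 × 15; 46 = 2 × 23 — all composite.
Thus m = 44 disproves the claim, and no smaller m works.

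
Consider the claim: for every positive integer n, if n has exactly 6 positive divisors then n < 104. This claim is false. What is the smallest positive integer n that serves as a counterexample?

n = 116

Check each positive integer n in order until n has exactly 6 positive divisors but the claim fails.
The first 16 eligible values, up to n = 99, all satisfy the conclusion.
n = 116: τ(116) = 6; 116 ≥ 104.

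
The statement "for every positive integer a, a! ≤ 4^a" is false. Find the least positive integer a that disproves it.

We need the least positive integer a for which a! > 4^a.
For a = 1, 2, 3, 4, 5, 6, 7, 8 the conclusion holds.
a = 9: a! = 362880 and 4^a = 262144, so 362880 > 262144.

a = 9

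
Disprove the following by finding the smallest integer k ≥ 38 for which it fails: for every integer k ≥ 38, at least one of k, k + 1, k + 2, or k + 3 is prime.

We need the least integer k ≥ 38 for which k, k + 1, k + 2, k + 3 are all composite.
For k = 38, 39, 40, 41, 42, 43, 44, 45, 46, 47 the conclusion holds.
k = 48: 48 = 2 × 24; 49 = 7 × 7; 50 = 2 × 25; 51 = 3 × 17 — all composite.

k = 48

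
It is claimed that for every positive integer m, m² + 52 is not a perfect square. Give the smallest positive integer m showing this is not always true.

m = 12

For m = 1, 2, 3, 4, …, 9, 10, 11 the conclusion holds.
m = 12: 12² + 52 = 196 = 14², a perfect square.
Hence m = 12 is a counterexample.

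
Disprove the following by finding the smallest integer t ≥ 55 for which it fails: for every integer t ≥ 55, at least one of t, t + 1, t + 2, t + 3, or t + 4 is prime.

t = 55: 59 is prime.
t = 56: 59 is prime.
t = 57: 59 is prime.
t = 58: 59 is prime.
t = 59: 59 is prime.
t = 60: 61 is prime.
t = 61: 61 is prime.
t = 62: 62 = 2 × 31; 63 = 3 × 21; 64 = 2 × 32; 65 = 5 × 13; 66 = 2 × 33 — all composite.

t = 62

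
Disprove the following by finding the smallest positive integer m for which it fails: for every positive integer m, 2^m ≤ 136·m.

m = 11

For m = 1, 2, 3, 4, 5, 6, 7, 8, 9, 10 the conclusion holds.
m = 11: 2^m = 2048 and 136·m = 1496, so 2048 > 1496.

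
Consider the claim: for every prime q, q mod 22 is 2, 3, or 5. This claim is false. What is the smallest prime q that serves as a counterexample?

q = 7

For q = 2, 3, 5 the conclusion holds.
q = 7: 7 mod 22 = 7 — not in {2, 3, 5}.
Hence q = 7 is a counterexample.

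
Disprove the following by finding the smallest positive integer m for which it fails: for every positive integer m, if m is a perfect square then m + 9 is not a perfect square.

m = 16

A counterexample is any positive integer m such that m is a perfect square but m + 9 is a perfect square; we check each in order.
m = 1: 1 + 9 = 10, not a perfect square.
m = 4: 4 + 9 = 13, not a perfect square.
m = 9: 9 + 9 = 18, not a perfect square.
m = 16: 16 = 4² and 16 + 9 = 25 = 5².
Thus m = 16 disproves the claim, and no smaller m works.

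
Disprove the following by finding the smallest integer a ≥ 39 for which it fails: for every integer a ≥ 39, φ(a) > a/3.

A counterexample is any integer a ≥ 39 such that the claim fails; we check each in order.
a = 39: φ(39) = 24 and 39/3 = 13, so φ(39) > 39/3.
a = 40: φ(40) = 16 and 40/3 = 40/3, so φ(40) > 40/3.
a = 41: φ(41) = 40 and 41/3 = 41/3, so φ(41) > 41/3.
a = 42: φ(42) = 12 and 42/3 = 14, so φ(42) ≤ 42/3.
Thus a = 42 disproves the claim, and no smaller a works.

a = 42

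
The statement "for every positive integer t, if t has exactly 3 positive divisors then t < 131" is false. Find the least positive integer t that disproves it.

t = 169

The first 5 eligible values, up to t = 121, all satisfy the conclusion.
t = 169: τ(169) = 3; 169 ≥ 131.
Thus t = 169 disproves the claim, and no smaller t works.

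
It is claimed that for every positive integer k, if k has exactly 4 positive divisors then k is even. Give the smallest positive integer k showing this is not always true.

Check each positive integer k in order until k has exactly 4 positive divisors but k is odd.
k = 6: divisors of 6: 1, 2, 3, 6; 6 is even.
k = 8: divisors of 8: 1, 2, 4, 8; 8 is even.
k = 10: divisors of 10: 1, 2, 5, 10; 10 is even.
k = 14: divisors of 14: 1, 2, 7, 14; 14 is even.
k = 15: divisors of 15: 1, 3, 5, 15; 15 is odd.
Hence k = 15 is a counterexample.

k = 15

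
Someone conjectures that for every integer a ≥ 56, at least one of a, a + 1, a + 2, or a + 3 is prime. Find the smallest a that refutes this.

A counterexample is any integer a ≥ 56 such that a, a + 1, a + 2, a + 3 are all composite; we check each in order.
The first 6 eligible values, up to a = 61, all satisfy the conclusion.
a = 62: 62 = 2 × 31; 63 = 3 × 21; 64 = 2 × 32; 65 = 5 × 13 — all composite.
Hence a = 62 is a counterexample.

a = 62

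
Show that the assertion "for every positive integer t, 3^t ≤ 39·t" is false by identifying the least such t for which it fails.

We need the least positive integer t for which 3^t > 39·t.
For t = 1, 2, 3, 4 the conclusion holds.
t = 5: 3^t = 243 and 39·t = 195, so 243 > 195.

t = 5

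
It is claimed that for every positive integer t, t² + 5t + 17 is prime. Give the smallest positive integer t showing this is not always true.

t = 8

A counterexample is any positive integer t such that t² + 5t + 17 is not prime; we check each in order.
The first 7 eligible values, up to t = 7, all satisfy the conclusion.
t = 8: t² + 5t + 17 = 121 = 11 × 11, composite.
So t = 8 is the smallest counterexample.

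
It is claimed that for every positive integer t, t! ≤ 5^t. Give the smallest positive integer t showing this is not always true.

The first 11 eligible values, up to t = 11, all satisfy the conclusion.
t = 12: t! = 479001600 and 5^t = 244140625, so 479001600 > 244140625.
Hence t = 12 is a counterexample.

t = 12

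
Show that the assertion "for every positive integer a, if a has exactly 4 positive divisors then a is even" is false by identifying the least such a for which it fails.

a = 15

We need the least positive integer a for which a has exactly 4 positive divisors but a is odd.
For a = 6, 8, 10, 14 the conclusion holds.
a = 15: divisors of 15: 1, 3, 5, 15; 15 is odd.
So a = 15 is the smallest counterexample.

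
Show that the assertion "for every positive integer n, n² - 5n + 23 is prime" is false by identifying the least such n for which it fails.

For n = 1, 2, 3, 4, …, 16, 17, 18 the conclusion holds.
n = 19: n² - 5n + 23 = 289 = 17 × 17, composite.

n = 19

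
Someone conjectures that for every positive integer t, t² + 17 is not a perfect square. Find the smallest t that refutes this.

A counterexample is any positive integer t such that t² + 17 is a perfect square; we check each in order.
The first 7 eligible values, up to t = 7, all satisfy the conclusion.
t = 8: 8² + 17 = 81 = 9², a perfect square.

t = 8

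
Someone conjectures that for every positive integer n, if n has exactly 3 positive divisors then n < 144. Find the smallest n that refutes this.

We need the least positive integer n for which n has exactly 3 positive divisors but the claim fails.
n = 4: τ(4) = 3; 4 < 144.
n = 9: τ(9) = 3; 9 < 144.
n = 25: τ(25) = 3; 25 < 144.
n = 49: τ(49) = 3; 49 < 144.
n = 121: τ(121) = 3; 121 < 144.
n = 169: τ(169) = 3; 169 ≥ 144.
So n = 169 is the smallest counterexample.

n = 169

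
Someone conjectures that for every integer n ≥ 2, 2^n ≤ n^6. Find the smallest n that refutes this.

We need the least integer n ≥ 2 for which 2^n > n^6.
The first 28 eligible values, up to n = 29, all satisfy the conclusion.
n = 30: 2^n = 1073741824 and n^6 = 729000000, so 1073741824 > 729000000.
Thus n = 30 disproves the claim, and no smaller n works.

n = 30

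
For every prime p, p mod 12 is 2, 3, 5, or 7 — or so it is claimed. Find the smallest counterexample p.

p = 11

For p = 2, 3, 5, 7 the conclusion holds.
p = 11: 11 mod 12 = 11 — not in {2, 3, 5, 7}.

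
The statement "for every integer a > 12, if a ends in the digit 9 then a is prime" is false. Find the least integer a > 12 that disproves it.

For a = 19, 29 the conclusion holds.
a = 39: 39 ends in 9; 39 = 3 × 13, composite.

a = 39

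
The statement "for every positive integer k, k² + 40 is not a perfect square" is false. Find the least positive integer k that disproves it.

k = 1: 1² + 40 = 41, not a perfect square.
k = 2: 2² + 40 = 44, not a perfect square.
k = 3: 3² + 40 = 49 = 7², a perfect square.

k = 3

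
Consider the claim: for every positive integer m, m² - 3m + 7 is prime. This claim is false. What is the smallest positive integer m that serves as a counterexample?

m = 6

We need the least positive integer m for which m² - 3m + 7 is not prime.
For m = 1, 2, 3, 4, 5 the conclusion holds.
m = 6: m² - 3m + 7 = 25 = 5 × 5, composite.
Hence m = 6 is a counterexample.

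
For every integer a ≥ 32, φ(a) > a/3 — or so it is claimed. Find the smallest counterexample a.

a = 36

Check each integer a ≥ 32 in order until the claim fails.
For a = 32, 33, 34, 35 the conclusion holds.
a = 36: φ(36) = 12 and 36/3 = 12, so φ(36) ≤ 36/3.
So a = 36 is the smallest counterexample.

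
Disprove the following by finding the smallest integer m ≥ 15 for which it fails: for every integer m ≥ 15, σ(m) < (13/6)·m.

m = 18

We need the least integer m ≥ 15 for which the claim fails.
m = 15: σ(15) = 24; 24 < 65/2.
m = 16: σ(16) = 31; 31 < 104/3.
m = 17: σ(17) = 18; 18 < 221/6.
m = 18: σ(18) = 39; 39 ≥ 39.
Hence m = 18 is a counterexample.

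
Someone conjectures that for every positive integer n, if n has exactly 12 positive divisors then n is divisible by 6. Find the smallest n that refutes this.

We need the least positive integer n for which n has exactly 12 positive divisors but n is not divisible by 6.
For n = 60, 72, 84, 90, 96, 108, 126, 132 the conclusion holds.
n = 140: τ(140) = 12; 140 mod 6 = 2.

n = 140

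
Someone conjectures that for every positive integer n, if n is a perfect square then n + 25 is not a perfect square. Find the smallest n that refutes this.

Check each positive integer n in order until n is a perfect square but n + 25 is a perfect square.
The first 11 eligible values, up to n = 121, all satisfy the conclusion.
n = 144: 144 = 12² and 144 + 25 = 169 = 13².

n = 144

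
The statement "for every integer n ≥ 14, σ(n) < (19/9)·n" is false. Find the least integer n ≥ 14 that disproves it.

n = 18

A counterexample is any integer n ≥ 14 such that the claim fails; we check each in order.
For n = 14, 15, 16, 17 the conclusion holds.
n = 18: σ(18) = 39; 39 ≥ 38.
So n = 18 is the smallest counterexample.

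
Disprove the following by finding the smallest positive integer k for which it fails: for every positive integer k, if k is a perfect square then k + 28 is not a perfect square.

k = 36

We need the least positive integer k for which k is a perfect square but k + 28 is a perfect square.
For k = 1, 4, 9, 16, 25 the conclusion holds.
k = 36: 36 = 6² and 36 + 28 = 64 = 8².
Hence k = 36 is a counterexample.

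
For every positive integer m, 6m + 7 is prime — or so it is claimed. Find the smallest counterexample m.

We need the least positive integer m for which 6m + 7 is not prime.
m = 1: 6m + 7 = 13, prime.
m = 2: 6m + 7 = 19, prime.
m = 3: 6m + 7 = 25 = 5 × 5, composite.
Thus m = 3 disproves the claim, and no smaller m works.

m = 3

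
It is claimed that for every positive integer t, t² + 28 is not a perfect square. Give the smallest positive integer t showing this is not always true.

t = 6

Check each positive integer t in order until t² + 28 is a perfect square.
For t = 1, 2, 3, 4, 5 the conclusion holds.
t = 6: 6² + 28 = 64 = 8², a perfect square.
So t = 6 is the smallest counterexample.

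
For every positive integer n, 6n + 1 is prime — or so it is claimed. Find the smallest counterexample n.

Check each positive integer n in order until 6n + 1 is not prime.
n = 1: 6n + 1 = 7, prime.
n = 2: 6n + 1 = 13, prime.
n = 3: 6n + 1 = 19, prime.
n = 4: 6n + 1 = 25 = 5 × 5, composite.
Thus n = 4 disproves the claim, and no smaller n works.

n = 4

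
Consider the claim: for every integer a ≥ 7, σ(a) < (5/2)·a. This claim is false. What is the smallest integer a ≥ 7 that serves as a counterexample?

The first 17 eligible values, up to a = 23, all satisfy the conclusion.
a = 24: σ(24) = 60; 60 ≥ 60.
Hence a = 24 is a counterexample.

a = 24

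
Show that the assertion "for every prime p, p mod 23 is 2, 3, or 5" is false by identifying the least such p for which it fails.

p = 7

For p = 2, 3, 5 the conclusion holds.
p = 7: 7 mod 23 = 7 — not in {2, 3, 5}.
Hence p = 7 is a counterexample.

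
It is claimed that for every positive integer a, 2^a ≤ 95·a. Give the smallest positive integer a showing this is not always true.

For a = 1, 2, 3, 4, 5, 6, 7, 8, 9 the conclusion holds.
a = 10: 2^a = 1024 and 95·a = 950, so 1024 > 950.

a = 10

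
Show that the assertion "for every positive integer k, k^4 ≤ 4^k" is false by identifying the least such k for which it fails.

k = 3

Check each positive integer k in order until k^4 > 4^k.
k = 1: k^4 = 1 and 4^k = 4, so 1 ≤ 4.
k = 2: k^4 = 16 and 4^k = 16, so 16 ≤ 16.
k = 3: k^4 = 81 and 4^k = 64, so 81 > 64.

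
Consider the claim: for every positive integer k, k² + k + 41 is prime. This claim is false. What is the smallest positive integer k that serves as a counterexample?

k = 40

For k = 1, 2, 3, 4, …, 37, 38, 39 the conclusion holds.
k = 40: k² + k + 41 = 1681 = 41 × 41, composite.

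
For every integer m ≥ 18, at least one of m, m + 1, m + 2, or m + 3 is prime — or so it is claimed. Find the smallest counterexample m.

m = 24

We need the least integer m ≥ 18 for which m, m + 1, m + 2, m + 3 are all composite.
m = 18: 19 is prime.
m = 19: 19 is prime.
m = 20: 23 is prime.
m = 21: 23 is prime.
m = 22: 23 is prime.
m = 23: 23 is prime.
m = 24: 24 = 2 × 12; 25 = 5 × 5; 26 = 2 × 13; 27 = 3 × 9 — all composite.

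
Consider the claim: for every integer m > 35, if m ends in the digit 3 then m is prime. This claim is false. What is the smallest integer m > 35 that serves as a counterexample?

m = 63

A counterexample is any integer m > 35 such that m ends in the digit 3 but m is not prime; we check each in order.
For m = 43, 53 the conclusion holds.
m = 63: 63 ends in 3; 63 = 3 × 21, composite.
So m = 63 is the smallest counterexample.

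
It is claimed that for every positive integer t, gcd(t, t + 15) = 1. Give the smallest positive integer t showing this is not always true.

t = 3

A counterexample is any positive integer t such that gcd(t, t + 15) > 1; we check each in order.
For t = 1, 2 the conclusion holds.
t = 3: gcd(3, 18) = 3.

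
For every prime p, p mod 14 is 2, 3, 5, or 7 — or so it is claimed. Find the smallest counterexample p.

For p = 2, 3, 5, 7 the conclusion holds.
p = 11: 11 mod 14 = 11 — not in {2, 3, 5, 7}.
So p = 11 is the smallest counterexample.

p = 11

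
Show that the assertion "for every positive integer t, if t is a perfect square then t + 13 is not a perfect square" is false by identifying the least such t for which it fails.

A counterexample is any positive integer t such that t is a perfect square but t + 13 is a perfect square; we check each in order.
For t = 1, 4, 9, 16, 25 the conclusion holds.
t = 36: 36 = 6² and 36 + 13 = 49 = 7².

t = 36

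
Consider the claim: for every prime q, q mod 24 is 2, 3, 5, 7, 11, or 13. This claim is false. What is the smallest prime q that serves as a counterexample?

For q = 2, 3, 5, 7, 11, 13 the conclusion holds.
q = 17: 17 mod 24 = 17 — not in {2, 3, 5, 7, 11, 13}.

q = 17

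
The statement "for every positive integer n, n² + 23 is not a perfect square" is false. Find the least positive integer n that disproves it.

n = 11

We need the least positive integer n for which n² + 23 is a perfect square.
The first 10 eligible values, up to n = 10, all satisfy the conclusion.
n = 11: 11² + 23 = 144 = 12², a perfect square.
Hence n = 11 is a counterexample.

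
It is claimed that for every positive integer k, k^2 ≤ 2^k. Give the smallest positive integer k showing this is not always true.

k = 3

Check each positive integer k in order until k^2 > 2^k.
k = 1: k^2 = 1 and 2^k = 2, so 1 ≤ 2.
k = 2: k^2 = 4 and 2^k = 4, so 4 ≤ 4.
k = 3: k^2 = 9 and 2^k = 8, so 9 > 8.
Thus k = 3 disproves the claim, and no smaller k works.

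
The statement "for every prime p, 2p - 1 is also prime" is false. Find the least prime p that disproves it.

For p = 2, 3 the conclusion holds.
p = 5: 2p - 1 = 9 = 3 × 3, not prime.

p = 5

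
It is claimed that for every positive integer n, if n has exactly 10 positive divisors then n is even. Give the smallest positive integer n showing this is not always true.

Check each positive integer n in order until n has exactly 10 positive divisors but n is odd.
The first 9 eligible values, up to n = 368, all satisfy the conclusion.
n = 405: divisors of 405: 10 divisors; 405 is odd.
Hence n = 405 is a counterexample.

n = 405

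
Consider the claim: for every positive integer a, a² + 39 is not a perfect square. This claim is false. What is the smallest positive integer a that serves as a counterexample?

a = 5

The first 4 eligible values, up to a = 4, all satisfy the conclusion.
a = 5: 5² + 39 = 64 = 8², a perfect square.
Thus a = 5 disproves the claim, and no smaller a works.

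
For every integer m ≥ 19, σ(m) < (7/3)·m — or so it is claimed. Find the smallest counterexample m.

For m = 19, 20, 21, 22, 23 the conclusion holds.
m = 24: σ(24) = 60; 60 ≥ 56.

m = 24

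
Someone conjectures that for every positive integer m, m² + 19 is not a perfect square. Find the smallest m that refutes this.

m = 9

The first 8 eligible values, up to m = 8, all satisfy the conclusion.
m = 9: 9² + 19 = 100 = 10², a perfect square.
Thus m = 9 disproves the claim, and no smaller m works.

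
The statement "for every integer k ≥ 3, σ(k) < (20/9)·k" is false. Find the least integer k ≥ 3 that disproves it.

A counterexample is any integer k ≥ 3 such that the claim fails; we check each in order.
For k = 3, 4, 5, 6, 7, 8, 9, 10, 11 the conclusion holds.
k = 12: σ(12) = 28; 28 ≥ 80/3.

k = 12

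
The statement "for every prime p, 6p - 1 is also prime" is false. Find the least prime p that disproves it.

p = 11

The first 4 eligible values, up to p = 7, all satisfy the conclusion.
p = 11: 6p - 1 = 65 = 5 × 13, not prime.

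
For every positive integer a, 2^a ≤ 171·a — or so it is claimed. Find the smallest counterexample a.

a = 11

The first 10 eligible values, up to a = 10, all satisfy the conclusion.
a = 11: 2^a = 2048 and 171·a = 1881, so 2048 > 1881.
Hence a = 11 is a counterexample.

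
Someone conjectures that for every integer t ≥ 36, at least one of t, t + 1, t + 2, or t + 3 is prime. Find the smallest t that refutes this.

A counterexample is any integer t ≥ 36 such that t, t + 1, t + 2, t + 3 are all composite; we check each in order.
For t = 36, 37, 38, 39, …, 45, 46, 47 the conclusion holds.
t = 48: 48 = 2 × 24; 49 = 7 × 7; 50 = 2 × 25; 51 = 3 × 17 — all composite.

t = 48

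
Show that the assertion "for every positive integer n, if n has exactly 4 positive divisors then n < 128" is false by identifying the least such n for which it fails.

A counterexample is any positive integer n such that n has exactly 4 positive divisors but the claim fails; we check each in order.
For n = 6, 8, 10, 14, …, 122, 123, 125 the conclusion holds.
n = 129: τ(129) = 4; 129 ≥ 128.
So n = 129 is the smallest counterexample.

n = 129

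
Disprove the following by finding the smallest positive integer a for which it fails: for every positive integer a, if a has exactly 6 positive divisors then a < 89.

a = 92

We need the least positive integer a for which a has exactly 6 positive divisors but the claim fails.
For a = 12, 18, 20, 28, …, 68, 75, 76 the conclusion holds.
a = 92: τ(92) = 6; 92 ≥ 89.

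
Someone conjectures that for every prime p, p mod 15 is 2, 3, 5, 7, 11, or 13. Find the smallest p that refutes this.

p = 19

A counterexample is any prime p such that the claim fails; we check each in order.
For p = 2, 3, 5, 7, 11, 13, 17 the conclusion holds.
p = 19: 19 mod 15 = 4 — not in {2, 3, 5, 7, 11, 13}.
Hence p = 19 is a counterexample.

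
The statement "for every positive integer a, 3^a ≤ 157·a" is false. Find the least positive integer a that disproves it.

a = 7

A counterexample is any positive integer a such that 3^a > 157·a; we check each in order.
For a = 1, 2, 3, 4, 5, 6 the conclusion holds.
a = 7: 3^a = 2187 and 157·a = 1099, so 2187 > 1099.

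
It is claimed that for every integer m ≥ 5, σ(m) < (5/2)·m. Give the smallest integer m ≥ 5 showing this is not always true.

We need the least integer m ≥ 5 for which the claim fails.
The first 19 eligible values, up to m = 23, all satisfy the conclusion.
m = 24: σ(24) = 60; 60 ≥ 60.
So m = 24 is the smallest counterexample.

m = 24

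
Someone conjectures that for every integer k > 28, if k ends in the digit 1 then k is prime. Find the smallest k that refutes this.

k = 51

We need the least integer k > 28 for which k ends in the digit 1 but k is not prime.
For k = 31, 41 the conclusion holds.
k = 51: 51 ends in 1; 51 = 3 × 17, composite.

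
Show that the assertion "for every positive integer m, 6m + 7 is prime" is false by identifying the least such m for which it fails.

m = 3

We need the least positive integer m for which 6m + 7 is not prime.
m = 1: 6m + 7 = 13, prime.
m = 2: 6m + 7 = 19, prime.
m = 3: 6m + 7 = 25 = 5 × 5, composite.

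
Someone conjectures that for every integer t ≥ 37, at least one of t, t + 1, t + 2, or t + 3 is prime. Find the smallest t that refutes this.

Check each integer t ≥ 37 in order until t, t + 1, t + 2, t + 3 are all composite.
For t = 37, 38, 39, 40, …, 45, 46, 47 the conclusion holds.
t = 48: 48 = 2 × 24; 49 = 7 × 7; 50 = 2 × 25; 51 = 3 × 17 — all composite.

t = 48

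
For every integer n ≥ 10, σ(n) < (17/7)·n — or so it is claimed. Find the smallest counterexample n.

n = 24

For n = 10, 11, 12, 13, …, 21, 22, 23 the conclusion holds.
n = 24: σ(24) = 60; 60 ≥ 408/7.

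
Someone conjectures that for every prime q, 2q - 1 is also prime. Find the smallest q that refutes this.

A counterexample is any prime q such that 2q - 1 is not prime; we check each in order.
q = 2: 2q - 1 = 3, prime.
q = 3: 2q - 1 = 5, prime.
q = 5: 2q - 1 = 9 = 3 × 3, not prime.

q = 5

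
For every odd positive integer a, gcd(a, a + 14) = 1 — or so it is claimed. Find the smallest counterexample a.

a = 7

We need the least odd positive integer a for which gcd(a, a + 14) > 1.
a = 1: gcd(1, 15) = 1.
a = 3: gcd(3, 17) = 1.
a = 5: gcd(5, 19) = 1.
a = 7: gcd(7, 21) = 7.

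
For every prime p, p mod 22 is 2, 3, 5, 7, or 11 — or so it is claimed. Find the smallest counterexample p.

p = 13

A counterexample is any prime p such that the claim fails; we check each in order.
p = 2: 2 mod 22 = 2.
p = 3: 3 mod 22 = 3.
p = 5: 5 mod 22 = 5.
p = 7: 7 mod 22 = 7.
p = 11: 11 mod 22 = 11.
p = 13: 13 mod 22 = 13 — not in {2, 3, 5, 7, 11}.
Thus p = 13 disproves the claim, and no smaller p works.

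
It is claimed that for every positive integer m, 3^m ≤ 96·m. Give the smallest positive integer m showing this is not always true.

For m = 1, 2, 3, 4, 5 the conclusion holds.
m = 6: 3^m = 729 and 96·m = 576, so 729 > 576.
So m = 6 is the smallest counterexample.

m = 6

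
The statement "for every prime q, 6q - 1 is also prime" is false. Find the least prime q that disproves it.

q = 11

A counterexample is any prime q such that 6q - 1 is not prime; we check each in order.
q = 2: 6q - 1 = 11, prime.
q = 3: 6q - 1 = 17, prime.
q = 5: 6q - 1 = 29, prime.
q = 7: 6q - 1 = 41, prime.
q = 11: 6q - 1 = 65 = 5 × 13, not prime.
So q = 11 is the smallest counterexample.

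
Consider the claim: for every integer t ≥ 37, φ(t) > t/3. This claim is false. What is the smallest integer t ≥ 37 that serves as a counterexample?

Check each integer t ≥ 37 in order until the claim fails.
For t = 37, 38, 39, 40, 41 the conclusion holds.
t = 42: φ(42) = 12 and 42/3 = 14, so φ(42) ≤ 42/3.
So t = 42 is the smallest counterexample.

t = 42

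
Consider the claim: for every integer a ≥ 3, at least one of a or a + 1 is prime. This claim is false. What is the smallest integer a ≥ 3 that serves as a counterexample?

a = 8

Check each integer a ≥ 3 in order until a, a + 1 are both composite.
a = 3: 3 is prime.
a = 4: 5 is prime.
a = 5: 5 is prime.
a = 6: 7 is prime.
a = 7: 7 is prime.
a = 8: 8 = 2 × 4; 9 = 3 × 3 — both composite.
Thus a = 8 disproves the claim, and no smaller a works.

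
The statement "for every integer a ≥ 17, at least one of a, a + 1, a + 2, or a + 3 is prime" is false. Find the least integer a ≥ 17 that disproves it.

For a = 17, 18, 19, 20, 21, 22, 23 the conclusion holds.
a = 24: 24 = 2 × 12; 25 = 5 × 5; 26 = 2 × 13; 27 = 3 × 9 — all composite.
So a = 24 is the smallest counterexample.

a = 24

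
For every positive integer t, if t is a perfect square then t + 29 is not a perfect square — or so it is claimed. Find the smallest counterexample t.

Check each positive integer t in order until t is a perfect square but t + 29 is a perfect square.
For t = 1, 4, 9, 16, …, 121, 144, 169 the conclusion holds.
t = 196: 196 = 14² and 196 + 29 = 225 = 15².

t = 196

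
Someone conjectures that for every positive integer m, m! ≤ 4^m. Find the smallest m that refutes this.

m = 9

We need the least positive integer m for which m! > 4^m.
The first 8 eligible values, up to m = 8, all satisfy the conclusion.
m = 9: m! = 362880 and 4^m = 262144, so 362880 > 262144.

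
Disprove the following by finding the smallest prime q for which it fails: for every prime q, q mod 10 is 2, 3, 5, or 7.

q = 11

Check each prime q in order until the claim fails.
For q = 2, 3, 5, 7 the conclusion holds.
q = 11: 11 mod 10 = 1 — not in {2, 3, 5, 7}.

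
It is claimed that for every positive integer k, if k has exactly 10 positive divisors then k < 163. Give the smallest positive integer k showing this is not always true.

k = 176

Check each positive integer k in order until k has exactly 10 positive divisors but the claim fails.
The first 4 eligible values, up to k = 162, all satisfy the conclusion.
k = 176: τ(176) = 10; 176 ≥ 163.
Thus k = 176 disproves the claim, and no smaller k works.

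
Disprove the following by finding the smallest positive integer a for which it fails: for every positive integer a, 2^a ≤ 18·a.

For a = 1, 2, 3, 4, 5, 6 the conclusion holds.
a = 7: 2^a = 128 and 18·a = 126, so 128 > 126.

a = 7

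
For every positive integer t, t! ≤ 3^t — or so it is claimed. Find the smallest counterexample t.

t = 7

We need the least positive integer t for which t! > 3^t.
For t = 1, 2, 3, 4, 5, 6 the conclusion holds.
t = 7: t! = 5040 and 3^t = 2187, so 5040 > 2187.
So t = 7 is the smallest counterexample.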